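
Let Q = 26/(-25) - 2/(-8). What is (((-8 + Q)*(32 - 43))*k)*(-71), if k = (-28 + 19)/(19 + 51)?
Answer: 6178491/7000 ≈ 882.64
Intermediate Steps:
k = -9/70 ≈ -0.12857
Q = -79/100 (Q = 26*(-1/25) - 2*(-1/8) = -26/25 + 1/4 = -79/100 ≈ -0.79000)
(((-8 + Q)*(32 - 43))*k)*(-71) = (((-8 - 79/100)*(32 - 43))*(-9/70))*(-71) = (-879/100*(-11)*(-9/70))*(-71) = ((9669/100)*(-9/70))*(-71) = -87021/7000*(-71) = 6178491/7000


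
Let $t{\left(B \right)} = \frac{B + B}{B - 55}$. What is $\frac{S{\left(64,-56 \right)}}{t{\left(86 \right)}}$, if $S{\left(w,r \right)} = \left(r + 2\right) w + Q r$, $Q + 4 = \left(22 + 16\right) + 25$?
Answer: $- \frac{52390}{43} \approx -1218.4$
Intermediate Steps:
$Q = 59$ ($Q = -4 + \left(\left(22 + 16\right) + 25\right) = -4 + \left(38 + 25\right) = -4 + 63 = 59$)
$t{\left(B \right)} = \frac{2 B}{-55 + B}$
$S{\left(w,r \right)} = 59 r + w \left(2 + r\right)$ ($S{\left(w,r \right)} = \left(r + 2\right) w + 59 r = \left(2 + r\right) w + 59 r = w \left(2 + r\right) + 59 r = 59 r + w \left(2 + r\right)$)
$\frac{S{\left(64,-56 \right)}}{t{\left(86 \right)}} = \frac{2 \cdot 64 + 59 \left(-56\right) - 3584}{2 \cdot 86 \frac{1}{-55 + 86}} = \frac{128 - 3304 - 3584}{2 \cdot 86 \cdot \frac{1}{31}} = - \frac{6760}{2 \cdot 86 \cdot \frac{1}{31}} = - \frac{6760}{\frac{172}{31}} = \left(-6760\right) \frac{31}{172} = - \frac{52390}{43}$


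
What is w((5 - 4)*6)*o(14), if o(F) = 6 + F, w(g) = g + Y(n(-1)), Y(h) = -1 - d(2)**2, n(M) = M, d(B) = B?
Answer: 20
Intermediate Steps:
Y(h) = -5 (Y(h) = -1 - 1*2**2 = -1 - 1*4 = -1 - 4 = -5)
w(g) = -5 + g (w(g) = g - 5 = -5 + g)
w((5 - 4)*6)*o(14) = (-5 + (5 - 4)*6)*(6 + 14) = (-5 + 1*6)*20 = (-5 + 6)*20 = 1*20 = 20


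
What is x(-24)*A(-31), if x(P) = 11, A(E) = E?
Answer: -341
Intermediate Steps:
x(-24)*A(-31) = 11*(-31) = -341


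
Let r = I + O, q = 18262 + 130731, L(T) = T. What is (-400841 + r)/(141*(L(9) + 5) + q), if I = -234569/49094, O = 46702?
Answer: -17386334635/7411573898 ≈ -2.3458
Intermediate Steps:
I = -234569/49094 (I = -234569*1/49094 = -234569/49094 ≈ -4.7780)
q = 148993
r = 2292553419/49094 (r = -234569/49094 + 46702 = 2292553419/49094 ≈ 46697.)
(-400841 + r)/(141*(L(9) + 5) + q) = (-400841 + 2292553419/49094)/(141*(9 + 5) + 148993) = -17386334635/(49094*(141*14 + 148993)) = -17386334635/(49094*(1974 + 148993)) = -17386334635/49094/150967 = -17386334635/49094*1/150967 = -17386334635/7411573898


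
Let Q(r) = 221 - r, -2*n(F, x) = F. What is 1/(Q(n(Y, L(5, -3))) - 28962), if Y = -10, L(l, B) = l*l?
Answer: -1/28746 ≈ -3.4787e-5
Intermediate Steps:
L(l, B) = l**2
n(F, x) = -F/2
1/(Q(n(Y, L(5, -3))) - 28962) = 1/((221 - (-1)*(-10)/2) - 28962) = 1/((221 - 1*5) - 28962) = 1/((221 - 5) - 28962) = 1/(216 - 28962) = 1/(-28746) = -1/28746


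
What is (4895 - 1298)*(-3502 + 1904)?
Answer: -5748006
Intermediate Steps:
(4895 - 1298)*(-3502 + 1904) = 3597*(-1598) = -5748006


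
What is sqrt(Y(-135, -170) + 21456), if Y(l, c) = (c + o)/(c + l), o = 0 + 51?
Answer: sqrt(1995980695)/305 ≈ 146.48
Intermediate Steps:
o = 51
Y(l, c) = (51 + c)/(c + l) (Y(l, c) = (c + 51)/(c + l) = (51 + c)/(c + l))
sqrt(Y(-135, -170) + 21456) = sqrt((51 - 170)/(-170 - 135) + 21456) = sqrt(-119/(-305) + 21456) = sqrt(-1/305*(-119) + 21456) = sqrt(119/305 + 21456) = sqrt(6544199/305) = sqrt(1995980695)/305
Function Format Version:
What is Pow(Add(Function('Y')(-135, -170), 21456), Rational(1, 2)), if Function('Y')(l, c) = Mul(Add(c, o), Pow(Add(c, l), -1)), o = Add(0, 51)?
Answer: Mul(Rational(1, 305), Pow(1995980695, Rational(1, 2))) ≈ 146.48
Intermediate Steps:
o = 51
Function('Y')(l, c) = Mul(Pow(Add(c, l), -1), Add(51, c)) (Function('Y')(l, c) = Mul(Add(c, 51), Pow(Add(c, l), -1)) = Mul(Add(51, c), Pow(Add(c, l), -1)) = Mul(Pow(Add(c, l), -1), Add(51, c)))
Pow(Add(Function('Y')(-135, -170), 21456), Rational(1, 2)) = Pow(Add(Mul(Pow(Add(-170, -135), -1), Add(51, -170)), 21456), Rational(1, 2)) = Pow(Add(Mul(Pow(-305, -1), -119), 21456), Rational(1, 2)) = Pow(Add(Mul(Rational(-1, 305), -119), 21456), Rational(1, 2)) = Pow(Add(Rational(119, 305), 21456), Rational(1, 2)) = Pow(Rational(6544199, 305), Rational(1, 2)) = Mul(Rational(1, 305), Pow(1995980695, Rational(1, 2)))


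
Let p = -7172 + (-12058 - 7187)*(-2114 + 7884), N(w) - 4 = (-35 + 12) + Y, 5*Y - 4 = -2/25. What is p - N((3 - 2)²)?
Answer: -13881350473/125 ≈ -1.1105e+8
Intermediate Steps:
Y = 98/125 (Y = ⅘ + (-2/25)/5 = ⅘ + (-2*1/25)/5 = ⅘ + (⅕)*(-2/25) = ⅘ - 2/125 = 98/125 ≈ 0.78400)
N(w) = -2277/125 (N(w) = 4 + ((-35 + 12) + 98/125) = 4 + (-23 + 98/125) = 4 - 2777/125 = -2277/125)
p = -111050822 (p = -7172 - 19245*5770 = -7172 - 111043650 = -111050822)
p - N((3 - 2)²) = -111050822 - 1*(-2277/125) = -111050822 + 2277/125 = -13881350473/125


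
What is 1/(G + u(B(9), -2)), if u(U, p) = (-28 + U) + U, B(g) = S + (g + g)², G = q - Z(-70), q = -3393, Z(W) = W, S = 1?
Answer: -1/2701 ≈ -0.00037023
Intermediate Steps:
G = -3323 (G = -3393 - 1*(-70) = -3393 + 70 = -3323)
B(g) = 1 + 4*g² (B(g) = 1 + (g + g)² = 1 + (2*g)² = 1 + 4*g²)
u(U, p) = -28 + 2*U
1/(G + u(B(9), -2)) = 1/(-3323 + (-28 + 2*(1 + 4*9²))) = 1/(-3323 + (-28 + 2*(1 + 4*81))) = 1/(-3323 + (-28 + 2*(1 + 324))) = 1/(-3323 + (-28 + 2*325)) = 1/(-3323 + (-28 + 650)) = 1/(-3323 + 622) = 1/(-2701) = -1/2701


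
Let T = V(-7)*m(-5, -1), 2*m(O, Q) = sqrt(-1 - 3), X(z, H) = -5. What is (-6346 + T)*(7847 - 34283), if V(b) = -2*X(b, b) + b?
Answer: 167762856 - 79308*I ≈ 1.6776e+8 - 79308.0*I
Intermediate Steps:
m(O, Q) = I (m(O, Q) = sqrt(-1 - 3)/2 = sqrt(-4)/2 = (2*I)/2 = I)
V(b) = 10 + b (V(b) = -2*(-5) + b = 10 + b)
T = 3*I (T = (10 - 7)*I = 3*I ≈ 3.0*I)
(-6346 + T)*(7847 - 34283) = (-6346 + 3*I)*(7847 - 34283) = (-6346 + 3*I)*(-26436) = 167762856 - 79308*I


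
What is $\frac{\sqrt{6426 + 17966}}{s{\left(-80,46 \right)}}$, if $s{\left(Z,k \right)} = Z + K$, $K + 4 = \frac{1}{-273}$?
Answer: $- \frac{546 \sqrt{6098}}{22933} \approx -1.8592$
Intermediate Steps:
$K = - \frac{1093}{273}$ ($K = -4 + \frac{1}{-273} = -4 - \frac{1}{273} = - \frac{1093}{273} \approx -4.0037$)
$s{\left(Z,k \right)} = - \frac{1093}{273} + Z$ ($s{\left(Z,k \right)} = Z - \frac{1093}{273} = - \frac{1093}{273} + Z$)
$\frac{\sqrt{6426 + 17966}}{s{\left(-80,46 \right)}} = \frac{\sqrt{6426 + 17966}}{- \frac{1093}{273} - 80} = \frac{\sqrt{24392}}{- \frac{22933}{273}} = 2 \sqrt{6098} \left(- \frac{273}{22933}\right) = - \frac{546 \sqrt{6098}}{22933}$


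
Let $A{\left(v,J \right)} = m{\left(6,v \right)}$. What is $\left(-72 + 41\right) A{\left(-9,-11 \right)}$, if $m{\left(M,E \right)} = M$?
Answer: $-186$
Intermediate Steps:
$A{\left(v,J \right)} = 6$
$\left(-72 + 41\right) A{\left(-9,-11 \right)} = \left(-72 + 41\right) 6 = \left(-31\right) 6 = -186$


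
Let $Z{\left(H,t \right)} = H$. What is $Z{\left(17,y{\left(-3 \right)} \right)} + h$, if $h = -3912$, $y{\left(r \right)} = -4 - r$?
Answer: $-3895$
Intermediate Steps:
$Z{\left(17,y{\left(-3 \right)} \right)} + h = 17 - 3912 = -3895$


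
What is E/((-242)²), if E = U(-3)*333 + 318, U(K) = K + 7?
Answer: 75/2662 ≈ 0.028174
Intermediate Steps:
U(K) = 7 + K
E = 1650 (E = (7 - 3)*333 + 318 = 4*333 + 318 = 1332 + 318 = 1650)
E/((-242)²) = 1650/((-242)²) = 1650/58564 = 1650*(1/58564) = 75/2662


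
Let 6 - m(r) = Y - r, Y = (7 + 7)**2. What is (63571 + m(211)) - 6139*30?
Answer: -120578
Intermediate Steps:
Y = 196 (Y = 14**2 = 196)
m(r) = -190 + r (m(r) = 6 - (196 - r) = 6 + (-196 + r) = -190 + r)
(63571 + m(211)) - 6139*30 = (63571 + (-190 + 211)) - 6139*30 = (63571 + 21) - 184170 = 63592 - 184170 = -120578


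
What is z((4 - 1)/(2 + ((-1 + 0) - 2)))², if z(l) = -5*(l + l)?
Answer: 900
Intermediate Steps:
z(l) = -10*l
z((4 - 1)/(2 + ((-1 + 0) - 2)))² = (-10*(4 - 1)/(2 + ((-1 + 0) - 2)))² = (-30/(2 + (-1 - 2)))² = (-30/(2 - 3))² = (-30/(-1))² = (-30*(-1))² = (-10*(-3))² = 30² = 900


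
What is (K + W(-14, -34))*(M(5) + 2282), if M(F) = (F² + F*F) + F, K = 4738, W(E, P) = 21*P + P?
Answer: 9324630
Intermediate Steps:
W(E, P) = 22*P
M(F) = F + 2*F² (M(F) = (F² + F²) + F = 2*F² + F = F + 2*F²)
(K + W(-14, -34))*(M(5) + 2282) = (4738 + 22*(-34))*(5*(1 + 2*5) + 2282) = (4738 - 748)*(5*(1 + 10) + 2282) = 3990*(5*11 + 2282) = 3990*(55 + 2282) = 3990*2337 = 9324630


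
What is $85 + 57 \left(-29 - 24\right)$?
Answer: $-2936$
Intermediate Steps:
$85 + 57 \left(-29 - 24\right) = 85 + 57 \left(-53\right) = 85 - 3021 = -2936$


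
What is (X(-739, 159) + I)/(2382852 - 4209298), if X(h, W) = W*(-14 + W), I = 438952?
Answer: -462007/1826446 ≈ -0.25295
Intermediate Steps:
(X(-739, 159) + I)/(2382852 - 4209298) = (159*(-14 + 159) + 438952)/(2382852 - 4209298) = (159*145 + 438952)/(-1826446) = (23055 + 438952)*(-1/1826446) = 462007*(-1/1826446) = -462007/1826446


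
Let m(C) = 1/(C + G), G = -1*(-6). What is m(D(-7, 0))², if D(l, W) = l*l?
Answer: 1/3025 ≈ 0.00033058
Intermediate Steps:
G = 6
D(l, W) = l²
m(C) = 1/(6 + C) (m(C) = 1/(C + 6) = 1/(6 + C))
m(D(-7, 0))² = (1/(6 + (-7)²))² = (1/(6 + 49))² = (1/55)² = 1/3025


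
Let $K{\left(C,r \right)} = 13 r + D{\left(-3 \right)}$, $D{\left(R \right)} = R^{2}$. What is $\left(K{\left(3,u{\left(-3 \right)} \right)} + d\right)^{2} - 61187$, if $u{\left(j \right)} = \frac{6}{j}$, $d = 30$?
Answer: $-61018$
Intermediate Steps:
$K{\left(C,r \right)} = 9 + 13 r$ ($K{\left(C,r \right)} = 13 r + \left(-3\right)^{2} = 13 r + 9 = 9 + 13 r$)
$\left(K{\left(3,u{\left(-3 \right)} \right)} + d\right)^{2} - 61187 = \left(\left(9 + 13 \frac{6}{-3}\right) + 30\right)^{2} - 61187 = \left(\left(9 + 13 \cdot 6 \left(- \frac{1}{3}\right)\right) + 30\right)^{2} - 61187 = \left(\left(9 + 13 \left(-2\right)\right) + 30\right)^{2} - 61187 = \left(\left(9 - 26\right) + 30\right)^{2} - 61187 = \left(-17 + 30\right)^{2} - 61187 = 13^{2} - 61187 = 169 - 61187 = -61018$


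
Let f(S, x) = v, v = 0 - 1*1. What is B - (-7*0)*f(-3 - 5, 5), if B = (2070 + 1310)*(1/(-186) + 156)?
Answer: 49035350/93 ≈ 5.2726e+5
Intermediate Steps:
v = -1 (v = 0 - 1 = -1)
f(S, x) = -1
B = 49035350/93 (B = 3380*(-1/186 + 156) = 3380*(29015/186) = 49035350/93 ≈ 5.2726e+5)
B - (-7*0)*f(-3 - 5, 5) = 49035350/93 - (-7*0)*(-1) = 49035350/93 - 0*(-1) = 49035350/93 - 1*0 = 49035350/93 + 0 = 49035350/93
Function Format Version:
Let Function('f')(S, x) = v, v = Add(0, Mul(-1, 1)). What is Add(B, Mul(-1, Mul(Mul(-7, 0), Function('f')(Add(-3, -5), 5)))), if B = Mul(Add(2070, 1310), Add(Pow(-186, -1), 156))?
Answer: Rational(49035350, 93) ≈ 5.2726e+5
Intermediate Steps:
v = -1 (v = Add(0, -1) = -1)
Function('f')(S, x) = -1
B = Rational(49035350, 93) (B = Mul(3380, Add(Rational(-1, 186), 156)) = Mul(3380, Rational(29015, 186)) = Rational(49035350, 93) ≈ 5.2726e+5)
Add(B, Mul(-1, Mul(Mul(-7, 0), Function('f')(Add(-3, -5), 5)))) = Add(Rational(49035350, 93), Mul(-1, Mul(Mul(-7, 0), -1))) = Add(Rational(49035350, 93), Mul(-1, Mul(0, -1))) = Add(Rational(49035350, 93), Mul(-1, 0)) = Add(Rational(49035350, 93), 0) = Rational(49035350, 93)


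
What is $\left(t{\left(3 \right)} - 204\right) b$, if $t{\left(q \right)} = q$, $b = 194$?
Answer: $-38994$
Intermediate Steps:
$\left(t{\left(3 \right)} - 204\right) b = \left(3 - 204\right) 194 = \left(-201\right) 194 = -38994$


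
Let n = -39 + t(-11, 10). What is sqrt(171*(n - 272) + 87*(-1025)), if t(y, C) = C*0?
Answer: 2*I*sqrt(35589) ≈ 377.3*I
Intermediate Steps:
t(y, C) = 0
n = -39 (n = -39 + 0 = -39)
sqrt(171*(n - 272) + 87*(-1025)) = sqrt(171*(-39 - 272) + 87*(-1025)) = sqrt(171*(-311) - 89175) = sqrt(-53181 - 89175) = sqrt(-142356) = 2*I*sqrt(35589)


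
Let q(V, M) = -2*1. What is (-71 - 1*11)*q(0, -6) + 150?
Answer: 314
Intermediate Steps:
q(V, M) = -2
(-71 - 1*11)*q(0, -6) + 150 = (-71 - 1*11)*(-2) + 150 = (-71 - 11)*(-2) + 150 = -82*(-2) + 150 = 164 + 150 = 314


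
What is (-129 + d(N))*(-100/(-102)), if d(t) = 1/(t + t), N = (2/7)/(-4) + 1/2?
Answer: -19175/153 ≈ -125.33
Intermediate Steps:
N = 3/7 (N = (2*(⅐))*(-¼) + 1*(½) = (2/7)*(-¼) + ½ = -1/14 + ½ = 3/7 ≈ 0.42857)
d(t) = 1/(2*t)
(-129 + d(N))*(-100/(-102)) = (-129 + 1/(2*(3/7)))*(-100/(-102)) = (-129 + (½)*(7/3))*(-100*(-1/102)) = (-129 + 7/6)*(50/51) = -767/6*50/51 = -19175/153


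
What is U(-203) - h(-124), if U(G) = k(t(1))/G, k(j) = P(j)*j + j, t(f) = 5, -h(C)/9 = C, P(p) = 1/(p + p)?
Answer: -453107/406 ≈ -1116.0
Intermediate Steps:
P(p) = 1/(2*p)
h(C) = -9*C
k(j) = 1/2 + j (k(j) = (1/(2*j))*j + j = 1/2 + j)
U(G) = 11/(2*G) (U(G) = (1/2 + 5)/G = 11/(2*G))
U(-203) - h(-124) = (11/2)/(-203) - (-9)*(-124) = (11/2)*(-1/203) - 1*1116 = -11/406 - 1116 = -453107/406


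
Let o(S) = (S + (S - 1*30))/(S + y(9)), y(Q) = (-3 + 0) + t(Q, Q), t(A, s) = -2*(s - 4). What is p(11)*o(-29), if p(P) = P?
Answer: 484/21 ≈ 23.048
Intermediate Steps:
t(A, s) = 8 - 2*s (t(A, s) = -2*(-4 + s) = 8 - 2*s)
y(Q) = 5 - 2*Q (y(Q) = (-3 + 0) + (8 - 2*Q) = -3 + (8 - 2*Q) = 5 - 2*Q)
o(S) = (-30 + 2*S)/(-13 + S) (o(S) = (S + (S - 1*30))/(S + (5 - 2*9)) = (S + (S - 30))/(S + (5 - 18)) = (S + (-30 + S))/(S - 13) = (-30 + 2*S)/(-13 + S))
p(11)*o(-29) = 11*(2*(-15 - 29)/(-13 - 29)) = 11*(2*(-44)/(-42)) = 11*(2*(-1/42)*(-44)) = 11*(44/21) = 484/21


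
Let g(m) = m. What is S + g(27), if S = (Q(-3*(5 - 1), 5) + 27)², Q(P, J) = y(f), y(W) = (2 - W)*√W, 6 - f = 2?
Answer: 556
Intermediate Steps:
f = 4 (f = 6 - 1*2 = 6 - 2 = 4)
y(W) = √W*(2 - W)
Q(P, J) = -4 (Q(P, J) = √4*(2 - 1*4) = 2*(2 - 4) = 2*(-2) = -4)
S = 529 (S = (-4 + 27)² = 23² = 529)
S + g(27) = 529 + 27 = 556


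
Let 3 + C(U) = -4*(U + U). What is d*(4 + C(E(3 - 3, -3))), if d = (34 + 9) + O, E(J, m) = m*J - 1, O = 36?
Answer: 711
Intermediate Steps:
E(J, m) = -1 + J*m (E(J, m) = J*m - 1 = -1 + J*m)
C(U) = -3 - 8*U (C(U) = -3 - 4*(U + U) = -3 - 8*U)
d = 79 (d = (34 + 9) + 36 = 43 + 36 = 79)
d*(4 + C(E(3 - 3, -3))) = 79*(4 + (-3 - 8*(-1 + (3 - 3)*(-3)))) = 79*(4 + (-3 - 8*(-1 + 0*(-3)))) = 79*(4 + (-3 - 8*(-1 + 0))) = 79*(4 + (-3 - 8*(-1))) = 79*(4 + (-3 + 8)) = 79*(4 + 5) = 79*9 = 711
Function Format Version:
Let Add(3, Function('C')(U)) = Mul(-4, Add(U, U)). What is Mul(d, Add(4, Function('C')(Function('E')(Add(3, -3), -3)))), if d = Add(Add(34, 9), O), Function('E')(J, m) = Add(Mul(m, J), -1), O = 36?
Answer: 711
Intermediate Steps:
Function('E')(J, m) = Add(-1, Mul(J, m)) (Function('E')(J, m) = Add(Mul(J, m), -1) = Add(-1, Mul(J, m)))
Function('C')(U) = Add(-3, Mul(-8, U)) (Function('C')(U) = Add(-3, Mul(-4, Add(U, U))) = Add(-3, Mul(-4, Mul(2, U))) = Add(-3, Mul(-8, U)))
d = 79 (d = Add(Add(34, 9), 36) = Add(43, 36) = 79)
Mul(d, Add(4, Function('C')(Function('E')(Add(3, -3), -3)))) = Mul(79, Add(4, Add(-3, Mul(-8, Add(-1, Mul(Add(3, -3), -3)))))) = Mul(79, Add(4, Add(-3, Mul(-8, Add(-1, Mul(0, -3)))))) = Mul(79, Add(4, Add(-3, Mul(-8, Add(-1, 0))))) = Mul(79, Add(4, Add(-3, Mul(-8, -1)))) = Mul(79, Add(4, Add(-3, 8))) = Mul(79, Add(4, 5)) = Mul(79, 9) = 711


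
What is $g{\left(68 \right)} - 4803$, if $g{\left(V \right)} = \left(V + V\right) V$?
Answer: $4445$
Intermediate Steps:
$g{\left(V \right)} = 2 V^{2}$ ($g{\left(V \right)} = 2 V V = 2 V^{2}$)
$g{\left(68 \right)} - 4803 = 2 \cdot 68^{2} - 4803 = 2 \cdot 4624 - 4803 = 9248 - 4803 = 4445$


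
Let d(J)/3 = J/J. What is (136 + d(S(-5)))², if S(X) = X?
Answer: 19321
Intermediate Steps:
d(J) = 3 (d(J) = 3*(J/J) = 3*1 = 3)
(136 + d(S(-5)))² = (136 + 3)² = 139² = 19321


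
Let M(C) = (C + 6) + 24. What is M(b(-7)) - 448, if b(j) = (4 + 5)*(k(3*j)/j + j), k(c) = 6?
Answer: -3421/7 ≈ -488.71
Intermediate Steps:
b(j) = 9*j + 54/j (b(j) = (4 + 5)*(6/j + j) = 9*(j + 6/j) = 9*j + 54/j)
M(C) = 30 + C (M(C) = (6 + C) + 24 = 30 + C)
M(b(-7)) - 448 = (30 + (9*(-7) + 54/(-7))) - 448 = (30 + (-63 + 54*(-⅐))) - 448 = (30 + (-63 - 54/7)) - 448 = (30 - 495/7) - 448 = -285/7 - 448 = -3421/7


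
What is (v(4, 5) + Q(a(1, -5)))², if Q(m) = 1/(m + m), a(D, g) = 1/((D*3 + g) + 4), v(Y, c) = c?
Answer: 36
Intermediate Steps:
a(D, g) = 1/(4 + g + 3*D) (a(D, g) = 1/((3*D + g) + 4) = 1/((g + 3*D) + 4) = 1/(4 + g + 3*D))
Q(m) = 1/(2*m)
(v(4, 5) + Q(a(1, -5)))² = (5 + 1/(2*(1/(4 - 5 + 3*1))))² = (5 + 1/(2*(1/(4 - 5 + 3))))² = (5 + 1/(2*(1/2)))² = (5 + 1/(2*(½)))² = (5 + (½)*2)² = (5 + 1)² = 6² = 36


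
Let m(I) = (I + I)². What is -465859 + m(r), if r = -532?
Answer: 666237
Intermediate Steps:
m(I) = 4*I² (m(I) = (2*I)² = 4*I²)
-465859 + m(r) = -465859 + 4*(-532)² = -465859 + 4*283024 = -465859 + 1132096 = 666237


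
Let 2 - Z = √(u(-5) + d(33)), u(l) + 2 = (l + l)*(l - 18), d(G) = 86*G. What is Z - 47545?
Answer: -47543 - √3066 ≈ -47598.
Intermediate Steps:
u(l) = -2 + 2*l*(-18 + l) (u(l) = -2 + (l + l)*(l - 18) = -2 + (2*l)*(-18 + l) = -2 + 2*l*(-18 + l))
Z = 2 - √3066 (Z = 2 - √((-2 - 36*(-5) + 2*(-5)²) + 86*33) = 2 - √((-2 + 180 + 2*25) + 2838) = 2 - √((-2 + 180 + 50) + 2838) = 2 - √(228 + 2838) = 2 - √3066 ≈ -53.371)
Z - 47545 = (2 - √3066) - 47545 = -47543 - √3066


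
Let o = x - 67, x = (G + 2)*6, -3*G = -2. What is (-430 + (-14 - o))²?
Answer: 154449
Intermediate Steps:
G = ⅔ (G = -⅓*(-2) = ⅔ ≈ 0.66667)
x = 16 (x = (⅔ + 2)*6 = (8/3)*6 = 16)
o = -51 (o = 16 - 67 = -51)
(-430 + (-14 - o))² = (-430 + (-14 - 1*(-51)))² = (-430 + (-14 + 51))² = (-430 + 37)² = (-393)² = 154449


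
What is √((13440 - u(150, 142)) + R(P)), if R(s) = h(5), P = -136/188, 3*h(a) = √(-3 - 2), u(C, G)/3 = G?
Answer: √(117126 + 3*I*√5)/3 ≈ 114.08 + 0.0032668*I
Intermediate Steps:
u(C, G) = 3*G
h(a) = I*√5/3 (h(a) = √(-3 - 2)/3 = √(-5)/3 = (I*√5)/3 = I*√5/3)
P = -34/47 (P = -136*1/188 = -34/47 ≈ -0.72340)
R(s) = I*√5/3
√((13440 - u(150, 142)) + R(P)) = √((13440 - 3*142) + I*√5/3) = √((13440 - 1*426) + I*√5/3) = √((13440 - 426) + I*√5/3) = √(13014 + I*√5/3)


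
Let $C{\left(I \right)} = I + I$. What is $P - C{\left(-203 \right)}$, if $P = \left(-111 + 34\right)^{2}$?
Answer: $6335$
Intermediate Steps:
$P = 5929$ ($P = \left(-77\right)^{2} = 5929$)
$C{\left(I \right)} = 2 I$
$P - C{\left(-203 \right)} = 5929 - 2 \left(-203\right) = 5929 - -406 = 5929 + 406 = 6335$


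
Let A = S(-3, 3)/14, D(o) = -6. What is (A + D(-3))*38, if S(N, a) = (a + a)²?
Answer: -912/7 ≈ -130.29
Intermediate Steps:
S(N, a) = 4*a² (S(N, a) = (2*a)² = 4*a²)
A = 18/7 (A = (4*3²)/14 = (4*9)*(1/14) = 36*(1/14) = 18/7 ≈ 2.5714)
(A + D(-3))*38 = (18/7 - 6)*38 = -24/7*38 = -912/7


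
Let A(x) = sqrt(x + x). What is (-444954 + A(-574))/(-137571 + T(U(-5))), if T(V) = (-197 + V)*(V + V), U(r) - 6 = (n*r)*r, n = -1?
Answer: 148318/43121 - 2*I*sqrt(287)/129363 ≈ 3.4396 - 0.00026192*I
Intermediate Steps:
U(r) = 6 - r**2 (U(r) = 6 + (-r)*r = 6 - r**2)
A(x) = sqrt(2)*sqrt(x) (A(x) = sqrt(2*x) = sqrt(2)*sqrt(x))
T(V) = 2*V*(-197 + V) (T(V) = (-197 + V)*(2*V) = 2*V*(-197 + V))
(-444954 + A(-574))/(-137571 + T(U(-5))) = (-444954 + sqrt(2)*sqrt(-574))/(-137571 + 2*(6 - 1*(-5)**2)*(-197 + (6 - 1*(-5)**2))) = (-444954 + sqrt(2)*(I*sqrt(574)))/(-137571 + 2*(6 - 1*25)*(-197 + (6 - 1*25))) = (-444954 + 2*I*sqrt(287))/(-137571 + 2*(6 - 25)*(-197 + (6 - 25))) = (-444954 + 2*I*sqrt(287))/(-137571 + 2*(-19)*(-197 - 19)) = (-444954 + 2*I*sqrt(287))/(-137571 + 2*(-19)*(-216)) = (-444954 + 2*I*sqrt(287))/(-137571 + 8208) = (-444954 + 2*I*sqrt(287))/(-129363) = (-444954 + 2*I*sqrt(287))*(-1/129363) = 148318/43121 - 2*I*sqrt(287)/129363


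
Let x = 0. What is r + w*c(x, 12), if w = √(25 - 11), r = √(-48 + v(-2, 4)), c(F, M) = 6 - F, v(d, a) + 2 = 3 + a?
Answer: 6*√14 + I*√43 ≈ 22.45 + 6.5574*I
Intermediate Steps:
v(d, a) = 1 + a (v(d, a) = -2 + (3 + a) = 1 + a)
r = I*√43 (r = √(-48 + (1 + 4)) = √(-48 + 5) = √(-43) = I*√43 ≈ 6.5574*I)
w = √14 ≈ 3.7417
r + w*c(x, 12) = I*√43 + √14*(6 - 1*0) = I*√43 + √14*(6 + 0) = I*√43 + √14*6 = I*√43 + 6*√14 = 6*√14 + I*√43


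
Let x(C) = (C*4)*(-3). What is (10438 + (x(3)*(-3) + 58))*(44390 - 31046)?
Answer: 141499776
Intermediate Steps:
x(C) = -12*C (x(C) = (4*C)*(-3) = -12*C)
(10438 + (x(3)*(-3) + 58))*(44390 - 31046) = (10438 + (-12*3*(-3) + 58))*(44390 - 31046) = (10438 + (-36*(-3) + 58))*13344 = (10438 + (108 + 58))*13344 = (10438 + 166)*13344 = 10604*13344 = 141499776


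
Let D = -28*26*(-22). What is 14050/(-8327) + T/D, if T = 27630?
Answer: 229555/6062056 ≈ 0.037867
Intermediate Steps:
D = 16016 (D = -728*(-22) = 16016)
14050/(-8327) + T/D = 14050/(-8327) + 27630/16016 = 14050*(-1/8327) + 27630*(1/16016) = -14050/8327 + 13815/8008 = 229555/6062056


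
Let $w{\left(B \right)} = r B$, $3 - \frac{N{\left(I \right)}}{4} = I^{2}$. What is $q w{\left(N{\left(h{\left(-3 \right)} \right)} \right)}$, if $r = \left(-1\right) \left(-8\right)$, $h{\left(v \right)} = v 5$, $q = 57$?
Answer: $-404928$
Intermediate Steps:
$h{\left(v \right)} = 5 v$
$N{\left(I \right)} = 12 - 4 I^{2}$
$r = 8$
$w{\left(B \right)} = 8 B$
$q w{\left(N{\left(h{\left(-3 \right)} \right)} \right)} = 57 \cdot 8 \left(12 - 4 \left(5 \left(-3\right)\right)^{2}\right) = 57 \cdot 8 \left(12 - 4 \left(-15\right)^{2}\right) = 57 \cdot 8 \left(12 - 900\right) = 57 \cdot 8 \left(-888\right) = 57 \left(-7104\right) = -404928$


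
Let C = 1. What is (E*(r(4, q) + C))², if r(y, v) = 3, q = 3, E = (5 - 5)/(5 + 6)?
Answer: 0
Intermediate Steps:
E = 0 (E = 0/11 = 0*(1/11) = 0)
(E*(r(4, q) + C))² = (0*(3 + 1))² = (0*4)² = 0² = 0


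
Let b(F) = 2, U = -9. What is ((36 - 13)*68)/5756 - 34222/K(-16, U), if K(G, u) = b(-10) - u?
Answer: -49241157/15829 ≈ -3110.8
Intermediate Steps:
K(G, u) = 2 - u
((36 - 13)*68)/5756 - 34222/K(-16, U) = ((36 - 13)*68)/5756 - 34222/(2 - 1*(-9)) = (23*68)*(1/5756) - 34222/(2 + 9) = 1564*(1/5756) - 34222/11 = 391/1439 - 34222*1/11 = 391/1439 - 34222/11 = -49241157/15829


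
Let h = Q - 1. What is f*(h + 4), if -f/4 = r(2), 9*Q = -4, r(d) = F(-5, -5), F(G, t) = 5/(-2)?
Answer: 230/9 ≈ 25.556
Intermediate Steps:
F(G, t) = -5/2 (F(G, t) = 5*(-½) = -5/2)
r(d) = -5/2
Q = -4/9 (Q = (⅑)*(-4) = -4/9 ≈ -0.44444)
f = 10 (f = -4*(-5/2) = 10)
h = -13/9 (h = -4/9 - 1 = -13/9 ≈ -1.4444)
f*(h + 4) = 10*(-13/9 + 4) = 10*(23/9) = 230/9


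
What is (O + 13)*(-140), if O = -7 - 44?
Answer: 5320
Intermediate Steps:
O = -51
(O + 13)*(-140) = (-51 + 13)*(-140) = -38*(-140) = 5320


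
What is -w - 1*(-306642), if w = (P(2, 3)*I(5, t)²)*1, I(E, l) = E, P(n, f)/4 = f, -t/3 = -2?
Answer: 306342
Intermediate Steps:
t = 6 (t = -3*(-2) = 6)
P(n, f) = 4*f
w = 300 (w = ((4*3)*5²)*1 = (12*25)*1 = 300*1 = 300)
-w - 1*(-306642) = -1*300 - 1*(-306642) = -300 + 306642 = 306342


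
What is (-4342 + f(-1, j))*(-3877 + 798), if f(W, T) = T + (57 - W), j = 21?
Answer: 13125777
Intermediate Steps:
f(W, T) = 57 + T - W
(-4342 + f(-1, j))*(-3877 + 798) = (-4342 + (57 + 21 - 1*(-1)))*(-3877 + 798) = (-4342 + (57 + 21 + 1))*(-3079) = (-4342 + 79)*(-3079) = -4263*(-3079) = 13125777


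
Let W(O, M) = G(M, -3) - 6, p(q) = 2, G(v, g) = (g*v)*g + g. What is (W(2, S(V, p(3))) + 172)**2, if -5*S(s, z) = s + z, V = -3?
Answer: 678976/25 ≈ 27159.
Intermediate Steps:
G(v, g) = g + v*g**2 (G(v, g) = v*g**2 + g = g + v*g**2)
S(s, z) = -s/5 - z/5 (S(s, z) = -(s + z)/5 = -s/5 - z/5)
W(O, M) = -9 + 9*M (W(O, M) = -3*(1 - 3*M) - 6 = (-3 + 9*M) - 6 = -9 + 9*M)
(W(2, S(V, p(3))) + 172)**2 = ((-9 + 9*(-1/5*(-3) - 1/5*2)) + 172)**2 = ((-9 + 9*(3/5 - 2/5)) + 172)**2 = ((-9 + 9*(1/5)) + 172)**2 = ((-9 + 9/5) + 172)**2 = (-36/5 + 172)**2 = (824/5)**2 = 678976/25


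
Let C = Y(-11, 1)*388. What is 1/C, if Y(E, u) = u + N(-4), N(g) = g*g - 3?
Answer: 1/5432 ≈ 0.00018409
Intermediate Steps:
N(g) = -3 + g**2 (N(g) = g**2 - 3 = -3 + g**2)
Y(E, u) = 13 + u (Y(E, u) = u + (-3 + (-4)**2) = u + (-3 + 16) = u + 13 = 13 + u)
C = 5432 (C = (13 + 1)*388 = 14*388 = 5432)
1/C = 1/5432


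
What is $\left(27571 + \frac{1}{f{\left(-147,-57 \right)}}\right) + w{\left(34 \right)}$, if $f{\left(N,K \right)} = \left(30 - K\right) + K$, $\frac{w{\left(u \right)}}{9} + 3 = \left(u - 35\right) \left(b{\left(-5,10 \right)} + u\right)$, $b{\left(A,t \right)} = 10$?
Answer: $\frac{814441}{30} \approx 27148.0$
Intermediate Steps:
$w{\left(u \right)} = -27 + 9 \left(-35 + u\right) \left(10 + u\right)$ ($w{\left(u \right)} = -27 + 9 \left(u - 35\right) \left(10 + u\right) = -27 + 9 \left(-35 + u\right) \left(10 + u\right)$)
$f{\left(N,K \right)} = 30$
$\left(27571 + \frac{1}{f{\left(-147,-57 \right)}}\right) + w{\left(34 \right)} = \left(27571 + \frac{1}{30}\right) - \left(10827 - 10404\right) = \left(27571 + \frac{1}{30}\right) - 423 = \frac{827131}{30} - 423 = \frac{814441}{30}$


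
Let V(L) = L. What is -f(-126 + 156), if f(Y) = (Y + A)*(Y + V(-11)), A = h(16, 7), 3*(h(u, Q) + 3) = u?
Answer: -1843/3 ≈ -614.33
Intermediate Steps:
h(u, Q) = -3 + u/3
A = 7/3 (A = -3 + (⅓)*16 = -3 + 16/3 = 7/3 ≈ 2.3333)
f(Y) = (-11 + Y)*(7/3 + Y) (f(Y) = (Y + 7/3)*(Y - 11) = (7/3 + Y)*(-11 + Y) = (-11 + Y)*(7/3 + Y))
-f(-126 + 156) = -(-77/3 + (-126 + 156)² - 26*(-126 + 156)/3) = -(-77/3 + 30² - 26/3*30) = -(-77/3 + 900 - 260) = -1*1843/3 = -1843/3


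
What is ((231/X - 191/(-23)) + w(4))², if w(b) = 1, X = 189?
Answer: 4748041/42849 ≈ 110.81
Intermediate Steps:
((231/X - 191/(-23)) + w(4))² = ((231/189 - 191/(-23)) + 1)² = ((231*(1/189) - 191*(-1/23)) + 1)² = ((11/9 + 191/23) + 1)² = (1972/207 + 1)² = (2179/207)² = 4748041/42849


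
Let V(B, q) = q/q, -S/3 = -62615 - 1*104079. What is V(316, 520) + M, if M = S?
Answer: 500083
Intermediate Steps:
S = 500082 (S = -3*(-62615 - 1*104079) = -3*(-62615 - 104079) = -3*(-166694) = 500082)
V(B, q) = 1
M = 500082
V(316, 520) + M = 1 + 500082 = 500083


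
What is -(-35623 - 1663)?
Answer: 37286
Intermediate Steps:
-(-35623 - 1663) = -1*(-37286) = 37286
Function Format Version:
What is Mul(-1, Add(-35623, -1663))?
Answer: 37286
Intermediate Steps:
Mul(-1, Add(-35623, -1663)) = Mul(-1, -37286) = 37286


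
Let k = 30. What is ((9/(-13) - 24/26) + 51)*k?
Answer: 19260/13 ≈ 1481.5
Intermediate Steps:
((9/(-13) - 24/26) + 51)*k = ((9/(-13) - 24/26) + 51)*30 = ((9*(-1/13) - 24*1/26) + 51)*30 = ((-9/13 - 12/13) + 51)*30 = (-21/13 + 51)*30 = (642/13)*30 = 19260/13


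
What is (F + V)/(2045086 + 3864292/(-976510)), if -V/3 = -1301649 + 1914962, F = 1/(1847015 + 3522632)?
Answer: -70939308021105245/78848649308073636 ≈ -0.89969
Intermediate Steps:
F = 1/5369647 ≈ 1.8623e-7
V = -1839939 (V = -3*(-1301649 + 1914962) = -3*613313 = -1839939)
(F + V)/(2045086 + 3864292/(-976510)) = (1/5369647 - 1839939)/(2045086 + 3864292/(-976510)) = -9879822931532/(5369647*(2045086 + 3864292*(-1/976510))) = -9879822931532/(5369647*(2045086 - 1932146/488255)) = -9879822931532/(5369647*998521532784/488255) = -9879822931532/5369647*488255/998521532784 = -70939308021105245/78848649308073636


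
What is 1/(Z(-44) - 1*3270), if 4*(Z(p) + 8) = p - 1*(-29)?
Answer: -4/13127 ≈ -0.00030472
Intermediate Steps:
Z(p) = -¾ + p/4 (Z(p) = -8 + (p - 1*(-29))/4 = -8 + (p + 29)/4 = -8 + (29 + p)/4 = -8 + (29/4 + p/4) = -¾ + p/4)
1/(Z(-44) - 1*3270) = 1/((-¾ + (¼)*(-44)) - 1*3270) = 1/((-¾ - 11) - 3270) = 1/(-47/4 - 3270) = 1/(-13127/4) = -4/13127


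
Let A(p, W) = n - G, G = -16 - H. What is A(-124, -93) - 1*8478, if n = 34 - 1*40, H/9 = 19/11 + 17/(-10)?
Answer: -931453/110 ≈ -8467.8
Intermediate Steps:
H = 27/110 (H = 9*(19/11 + 17/(-10)) = 9*(19*(1/11) + 17*(-1/10)) = 9*(19/11 - 17/10) = 9*(3/110) = 27/110 ≈ 0.24545)
n = -6 (n = 34 - 40 = -6)
G = -1787/110 (G = -16 - 1*27/110 = -16 - 27/110 = -1787/110 ≈ -16.245)
A(p, W) = 1127/110 (A(p, W) = -6 - 1*(-1787/110) = -6 + 1787/110 = 1127/110)
A(-124, -93) - 1*8478 = 1127/110 - 1*8478 = 1127/110 - 8478 = -931453/110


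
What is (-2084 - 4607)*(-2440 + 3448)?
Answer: -6744528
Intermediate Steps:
(-2084 - 4607)*(-2440 + 3448) = -6691*1008 = -6744528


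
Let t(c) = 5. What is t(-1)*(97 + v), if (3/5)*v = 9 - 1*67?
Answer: 5/3 ≈ 1.6667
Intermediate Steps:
v = -290/3 (v = 5*(9 - 1*67)/3 = 5*(9 - 67)/3 = (5/3)*(-58) = -290/3 ≈ -96.667)
t(-1)*(97 + v) = 5*(97 - 290/3) = 5*(1/3) = 5/3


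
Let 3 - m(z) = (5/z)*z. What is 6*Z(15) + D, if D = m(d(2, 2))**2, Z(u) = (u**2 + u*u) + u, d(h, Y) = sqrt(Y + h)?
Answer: 2794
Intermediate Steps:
m(z) = -2 (m(z) = 3 - 5/z*z = 3 - 1*5 = 3 - 5 = -2)
Z(u) = u + 2*u**2 (Z(u) = (u**2 + u**2) + u = 2*u**2 + u = u + 2*u**2)
D = 4 (D = (-2)**2 = 4)
6*Z(15) + D = 6*(15*(1 + 2*15)) + 4 = 6*(15*(1 + 30)) + 4 = 6*(15*31) + 4 = 6*465 + 4 = 2790 + 4 = 2794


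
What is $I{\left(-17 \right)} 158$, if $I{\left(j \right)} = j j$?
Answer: $45662$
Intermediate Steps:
$I{\left(j \right)} = j^{2}$
$I{\left(-17 \right)} 158 = \left(-17\right)^{2} \cdot 158 = 289 \cdot 158 = 45662$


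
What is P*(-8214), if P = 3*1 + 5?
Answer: -65712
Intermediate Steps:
P = 8 (P = 3 + 5 = 8)
P*(-8214) = 8*(-8214) = -65712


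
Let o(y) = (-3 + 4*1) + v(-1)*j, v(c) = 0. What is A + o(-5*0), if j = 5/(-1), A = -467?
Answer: -466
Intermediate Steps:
j = -5 (j = 5*(-1) = -5)
o(y) = 1 (o(y) = (-3 + 4*1) + 0*(-5) = (-3 + 4) + 0 = 1 + 0 = 1)
A + o(-5*0) = -467 + 1 = -466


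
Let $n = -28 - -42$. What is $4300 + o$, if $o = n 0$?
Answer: $4300$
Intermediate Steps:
$n = 14$ ($n = -28 + 42 = 14$)
$o = 0$ ($o = 14 \cdot 0 = 0$)
$4300 + o = 4300 + 0 = 4300$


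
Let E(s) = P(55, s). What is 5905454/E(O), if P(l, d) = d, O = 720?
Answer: 2952727/360 ≈ 8202.0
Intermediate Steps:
E(s) = s
5905454/E(O) = 5905454/720 = 5905454*(1/720) = 2952727/360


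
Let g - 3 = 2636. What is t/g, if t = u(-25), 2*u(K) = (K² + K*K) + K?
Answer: 175/754 ≈ 0.23210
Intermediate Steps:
g = 2639 (g = 3 + 2636 = 2639)
u(K) = K² + K/2 (u(K) = ((K² + K*K) + K)/2 = ((K² + K²) + K)/2 = (2*K² + K)/2 = (K + 2*K²)/2 = K² + K/2)
t = 1225/2 (t = -25*(½ - 25) = -25*(-49/2) = 1225/2 ≈ 612.50)
t/g = (1225/2)/2639 = (1225/2)*(1/2639) = 175/754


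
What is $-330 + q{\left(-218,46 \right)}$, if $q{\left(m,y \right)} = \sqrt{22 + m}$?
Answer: $-330 + 14 i \approx -330.0 + 14.0 i$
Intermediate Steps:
$-330 + q{\left(-218,46 \right)} = -330 + \sqrt{22 - 218} = -330 + \sqrt{-196} = -330 + 14 i$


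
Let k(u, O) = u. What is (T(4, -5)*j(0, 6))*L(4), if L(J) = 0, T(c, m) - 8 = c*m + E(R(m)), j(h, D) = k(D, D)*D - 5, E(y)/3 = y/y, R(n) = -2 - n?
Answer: 0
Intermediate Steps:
E(y) = 3 (E(y) = 3*(y/y) = 3*1 = 3)
j(h, D) = -5 + D² (j(h, D) = D*D - 5 = D² - 5 = -5 + D²)
T(c, m) = 11 + c*m (T(c, m) = 8 + (c*m + 3) = 8 + (3 + c*m) = 11 + c*m)
(T(4, -5)*j(0, 6))*L(4) = ((11 + 4*(-5))*(-5 + 6²))*0 = ((11 - 20)*(-5 + 36))*0 = -9*31*0 = -279*0 = 0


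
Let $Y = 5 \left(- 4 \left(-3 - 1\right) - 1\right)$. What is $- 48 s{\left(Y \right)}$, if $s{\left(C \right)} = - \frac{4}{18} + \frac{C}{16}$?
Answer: $- \frac{643}{3} \approx -214.33$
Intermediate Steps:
$Y = 75$ ($Y = 5 \left(\left(-4\right) \left(-4\right) - 1\right) = 5 \left(16 - 1\right) = 5 \cdot 15 = 75$)
$s{\left(C \right)} = - \frac{2}{9} + \frac{C}{16}$ ($s{\left(C \right)} = \left(-4\right) \frac{1}{18} + C \frac{1}{16} = - \frac{2}{9} + \frac{C}{16}$)
$- 48 s{\left(Y \right)} = - 48 \left(- \frac{2}{9} + \frac{1}{16} \cdot 75\right) = - 48 \left(- \frac{2}{9} + \frac{75}{16}\right) = \left(-48\right) \frac{643}{144} = - \frac{643}{3}$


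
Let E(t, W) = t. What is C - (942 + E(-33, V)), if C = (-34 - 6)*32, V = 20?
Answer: -2189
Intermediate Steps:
C = -1280 (C = -40*32 = -1280)
C - (942 + E(-33, V)) = -1280 - (942 - 33) = -1280 - 1*909 = -1280 - 909 = -2189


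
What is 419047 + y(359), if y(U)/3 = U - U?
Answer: 419047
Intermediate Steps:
y(U) = 0 (y(U) = 3*(U - U) = 3*0 = 0)
419047 + y(359) = 419047 + 0 = 419047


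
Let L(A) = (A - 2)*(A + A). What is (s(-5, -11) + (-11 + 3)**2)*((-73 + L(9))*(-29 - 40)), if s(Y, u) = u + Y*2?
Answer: -157251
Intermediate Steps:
L(A) = 2*A*(-2 + A) (L(A) = (-2 + A)*(2*A) = 2*A*(-2 + A))
s(Y, u) = u + 2*Y
(s(-5, -11) + (-11 + 3)**2)*((-73 + L(9))*(-29 - 40)) = ((-11 + 2*(-5)) + (-11 + 3)**2)*((-73 + 2*9*(-2 + 9))*(-29 - 40)) = ((-11 - 10) + (-8)**2)*((-73 + 2*9*7)*(-69)) = (-21 + 64)*((-73 + 126)*(-69)) = 43*(53*(-69)) = 43*(-3657) = -157251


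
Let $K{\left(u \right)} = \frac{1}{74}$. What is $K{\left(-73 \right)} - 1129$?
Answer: $- \frac{83545}{74} \approx -1129.0$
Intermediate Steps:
$K{\left(u \right)} = \frac{1}{74}$
$K{\left(-73 \right)} - 1129 = \frac{1}{74} - 1129 = - \frac{83545}{74}$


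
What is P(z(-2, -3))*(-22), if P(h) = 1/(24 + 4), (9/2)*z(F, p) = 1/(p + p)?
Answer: -11/14 ≈ -0.78571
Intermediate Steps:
z(F, p) = 1/(9*p) (z(F, p) = 2/(9*(p + p)) = 2/(9*((2*p))) = 2*(1/(2*p))/9 = 1/(9*p))
P(h) = 1/28
P(z(-2, -3))*(-22) = (1/28)*(-22) = -11/14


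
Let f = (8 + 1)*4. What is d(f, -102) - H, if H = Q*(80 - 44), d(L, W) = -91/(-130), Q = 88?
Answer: -31673/10 ≈ -3167.3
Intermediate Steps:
f = 36 (f = 9*4 = 36)
d(L, W) = 7/10 (d(L, W) = -91*(-1/130) = 7/10)
H = 3168 (H = 88*(80 - 44) = 88*36 = 3168)
d(f, -102) - H = 7/10 - 1*3168 = 7/10 - 3168 = -31673/10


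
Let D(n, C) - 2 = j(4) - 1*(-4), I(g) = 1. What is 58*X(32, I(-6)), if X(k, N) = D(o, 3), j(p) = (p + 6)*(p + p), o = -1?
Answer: 4988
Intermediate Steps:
j(p) = 2*p*(6 + p) (j(p) = (6 + p)*(2*p) = 2*p*(6 + p))
D(n, C) = 86 (D(n, C) = 2 + (2*4*(6 + 4) - 1*(-4)) = 2 + (2*4*10 + 4) = 2 + (80 + 4) = 2 + 84 = 86)
X(k, N) = 86
58*X(32, I(-6)) = 58*86 = 4988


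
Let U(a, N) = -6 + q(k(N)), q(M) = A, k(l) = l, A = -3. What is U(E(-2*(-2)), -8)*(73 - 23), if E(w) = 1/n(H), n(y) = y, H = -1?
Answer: -450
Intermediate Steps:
q(M) = -3
E(w) = -1 (E(w) = 1/(-1) = -1)
U(a, N) = -9 (U(a, N) = -6 - 3 = -9)
U(E(-2*(-2)), -8)*(73 - 23) = -9*(73 - 23) = -9*50 = -450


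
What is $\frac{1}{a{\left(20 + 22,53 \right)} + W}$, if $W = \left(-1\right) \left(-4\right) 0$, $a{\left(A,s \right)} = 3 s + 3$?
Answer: $\frac{1}{162} \approx 0.0061728$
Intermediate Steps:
$a{\left(A,s \right)} = 3 + 3 s$
$W = 0$ ($W = 4 \cdot 0 = 0$)
$\frac{1}{a{\left(20 + 22,53 \right)} + W} = \frac{1}{\left(3 + 3 \cdot 53\right) + 0} = \frac{1}{\left(3 + 159\right) + 0} = \frac{1}{162 + 0} = \frac{1}{162}$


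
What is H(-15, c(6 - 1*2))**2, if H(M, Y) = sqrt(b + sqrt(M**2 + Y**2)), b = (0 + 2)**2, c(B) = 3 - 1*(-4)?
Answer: 4 + sqrt(274) ≈ 20.553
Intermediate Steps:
c(B) = 7 (c(B) = 3 + 4 = 7)
b = 4 (b = 2**2 = 4)
H(M, Y) = sqrt(4 + sqrt(M**2 + Y**2))
H(-15, c(6 - 1*2))**2 = (sqrt(4 + sqrt((-15)**2 + 7**2)))**2 = (sqrt(4 + sqrt(225 + 49)))**2 = (sqrt(4 + sqrt(274)))**2 = 4 + sqrt(274)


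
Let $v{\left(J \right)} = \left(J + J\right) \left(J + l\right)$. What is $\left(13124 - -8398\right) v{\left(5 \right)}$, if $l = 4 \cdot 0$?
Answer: $1076100$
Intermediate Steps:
$l = 0$
$v{\left(J \right)} = 2 J^{2}$ ($v{\left(J \right)} = \left(J + J\right) \left(J + 0\right) = 2 J J = 2 J^{2}$)
$\left(13124 - -8398\right) v{\left(5 \right)} = \left(13124 - -8398\right) 2 \cdot 5^{2} = \left(13124 + 8398\right) 2 \cdot 25 = 21522 \cdot 50 = 1076100$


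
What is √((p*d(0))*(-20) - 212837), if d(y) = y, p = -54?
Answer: I*√212837 ≈ 461.34*I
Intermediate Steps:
√((p*d(0))*(-20) - 212837) = √(-54*0*(-20) - 212837) = √(0*(-20) - 212837) = √(0 - 212837) = √(-212837) = I*√212837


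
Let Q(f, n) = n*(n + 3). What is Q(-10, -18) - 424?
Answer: -154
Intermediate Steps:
Q(f, n) = n*(3 + n)
Q(-10, -18) - 424 = -18*(3 - 18) - 424 = -18*(-15) - 424 = 270 - 424 = -154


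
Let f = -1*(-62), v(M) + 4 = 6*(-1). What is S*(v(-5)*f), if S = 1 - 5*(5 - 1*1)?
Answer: 11780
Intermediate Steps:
v(M) = -10 (v(M) = -4 + 6*(-1) = -4 - 6 = -10)
f = 62
S = -19 (S = 1 - 5*(5 - 1) = 1 - 5*4 = 1 - 20 = -19)
S*(v(-5)*f) = -(-190)*62 = -19*(-620) = 11780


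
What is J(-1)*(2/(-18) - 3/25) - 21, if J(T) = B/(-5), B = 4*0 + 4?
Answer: -23417/1125 ≈ -20.815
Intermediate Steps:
B = 4 (B = 0 + 4 = 4)
J(T) = -⅘ (J(T) = 4/(-5) = 4*(-⅕) = -⅘)
J(-1)*(2/(-18) - 3/25) - 21 = -4*(2/(-18) - 3/25)/5 - 21 = -4*(2*(-1/18) - 3*1/25)/5 - 21 = -4*(-⅑ - 3/25)/5 - 21 = -⅘*(-52/225) - 21 = 208/1125 - 21 = -23417/1125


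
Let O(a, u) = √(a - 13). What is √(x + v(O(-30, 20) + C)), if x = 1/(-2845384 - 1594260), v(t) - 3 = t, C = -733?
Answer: √(-3597155090639231 + 4927609711684*I*√43)/2219822 ≈ 0.12135 + 27.019*I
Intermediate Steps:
O(a, u) = √(-13 + a)
v(t) = 3 + t
x = -1/4439644 (x = 1/(-4439644) = -1/4439644 ≈ -2.2524e-7)
√(x + v(O(-30, 20) + C)) = √(-1/4439644 + (3 + (√(-13 - 30) - 733))) = √(-1/4439644 + (3 + (√(-43) - 733))) = √(-1/4439644 + (3 + (I*√43 - 733))) = √(-1/4439644 + (3 + (-733 + I*√43))) = √(-1/4439644 + (-730 + I*√43)) = √(-3240940121/4439644 + I*√43)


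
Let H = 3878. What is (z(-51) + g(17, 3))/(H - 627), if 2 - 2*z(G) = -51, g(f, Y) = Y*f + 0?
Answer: 155/6502 ≈ 0.023839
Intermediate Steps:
g(f, Y) = Y*f
z(G) = 53/2 (z(G) = 1 - ½*(-51) = 1 + 51/2 = 53/2)
(z(-51) + g(17, 3))/(H - 627) = (53/2 + 3*17)/(3878 - 627) = (53/2 + 51)/3251 = (155/2)*(1/3251) = 155/6502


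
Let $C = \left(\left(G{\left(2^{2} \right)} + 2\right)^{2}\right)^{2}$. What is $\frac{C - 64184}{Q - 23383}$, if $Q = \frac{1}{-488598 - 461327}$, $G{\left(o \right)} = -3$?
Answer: $\frac{60969036275}{22212096276} \approx 2.7449$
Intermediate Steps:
$Q = - \frac{1}{949925}$ ($Q = \frac{1}{-949925} = - \frac{1}{949925} \approx -1.0527 \cdot 10^{-6}$)
$C = 1$ ($C = \left(\left(-3 + 2\right)^{2}\right)^{2} = \left(\left(-1\right)^{2}\right)^{2} = 1^{2} = 1$)
$\frac{C - 64184}{Q - 23383} = \frac{1 - 64184}{- \frac{1}{949925} - 23383} = - \frac{64183}{- \frac{1}{949925} - 23383} = - \frac{64183}{- \frac{22212096276}{949925}} = \left(-64183\right) \left(- \frac{949925}{22212096276}\right) = \frac{60969036275}{22212096276}$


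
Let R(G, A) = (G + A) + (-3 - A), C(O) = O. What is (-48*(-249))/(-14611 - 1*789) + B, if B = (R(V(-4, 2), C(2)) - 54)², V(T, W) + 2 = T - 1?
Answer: 7883306/1925 ≈ 4095.2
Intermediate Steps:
V(T, W) = -3 + T (V(T, W) = -2 + (T - 1) = -2 + (-1 + T) = -3 + T)
R(G, A) = -3 + G (R(G, A) = (A + G) + (-3 - A) = -3 + G)
B = 4096 (B = ((-3 + (-3 - 4)) - 54)² = ((-3 - 7) - 54)² = (-10 - 54)² = (-64)² = 4096)
(-48*(-249))/(-14611 - 1*789) + B = (-48*(-249))/(-14611 - 1*789) + 4096 = 11952/(-14611 - 789) + 4096 = 11952/(-15400) + 4096 = 11952*(-1/15400) + 4096 = -1494/1925 + 4096 = 7883306/1925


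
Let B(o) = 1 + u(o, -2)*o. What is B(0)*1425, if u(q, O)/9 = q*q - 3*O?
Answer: 1425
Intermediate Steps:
u(q, O) = -27*O + 9*q**2 (u(q, O) = 9*(q*q - 3*O) = 9*(q**2 - 3*O) = -27*O + 9*q**2)
B(o) = 1 + o*(54 + 9*o**2) (B(o) = 1 + (-27*(-2) + 9*o**2)*o = 1 + (54 + 9*o**2)*o = 1 + o*(54 + 9*o**2))
B(0)*1425 = (1 + 9*0*(6 + 0**2))*1425 = (1 + 9*0*(6 + 0))*1425 = (1 + 9*0*6)*1425 = (1 + 0)*1425 = 1*1425 = 1425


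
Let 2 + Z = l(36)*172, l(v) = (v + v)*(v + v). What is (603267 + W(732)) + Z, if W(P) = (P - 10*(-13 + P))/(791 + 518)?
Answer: 1956834659/1309 ≈ 1.4949e+6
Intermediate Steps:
W(P) = 130/1309 - 9*P/1309 (W(P) = (P + (130 - 10*P))/1309 = (130 - 9*P)*(1/1309) = 130/1309 - 9*P/1309)
l(v) = 4*v² (l(v) = (2*v)*(2*v) = 4*v²)
Z = 891646 (Z = -2 + (4*36²)*172 = -2 + (4*1296)*172 = -2 + 5184*172 = -2 + 891648 = 891646)
(603267 + W(732)) + Z = (603267 + (130/1309 - 9/1309*732)) + 891646 = (603267 + (130/1309 - 6588/1309)) + 891646 = (603267 - 6458/1309) + 891646 = 789670045/1309 + 891646 = 1956834659/1309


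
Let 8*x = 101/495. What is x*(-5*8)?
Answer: -101/99 ≈ -1.0202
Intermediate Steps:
x = 101/3960 (x = (101/495)/8 = (101*(1/495))/8 = (1/8)*(101/495) = 101/3960 ≈ 0.025505)
x*(-5*8) = 101*(-5*8)/3960 = (101/3960)*(-40) = -101/99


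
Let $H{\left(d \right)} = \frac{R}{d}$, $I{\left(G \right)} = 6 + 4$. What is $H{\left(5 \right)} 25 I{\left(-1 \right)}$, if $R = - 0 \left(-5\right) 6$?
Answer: $0$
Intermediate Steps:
$I{\left(G \right)} = 10$
$R = 0$ ($R = - 0 \cdot 6 = \left(-1\right) 0 = 0$)
$H{\left(d \right)} = 0$ ($H{\left(d \right)} = \frac{0}{d} = 0$)
$H{\left(5 \right)} 25 I{\left(-1 \right)} = 0 \cdot 25 \cdot 10 = 0 \cdot 10 = 0$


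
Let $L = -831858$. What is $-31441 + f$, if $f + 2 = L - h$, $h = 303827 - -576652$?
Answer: $-1743780$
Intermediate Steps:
$h = 880479$ ($h = 303827 + 576652 = 880479$)
$f = -1712339$ ($f = -2 - 1712337 = -1712339$)
$-31441 + f = -31441 - 1712339 = -1743780$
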